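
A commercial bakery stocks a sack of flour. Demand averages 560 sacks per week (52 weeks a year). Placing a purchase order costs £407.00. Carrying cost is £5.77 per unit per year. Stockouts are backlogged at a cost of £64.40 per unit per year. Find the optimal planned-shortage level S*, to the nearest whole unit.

S* ≈ 174 sacks

Annual demand D = 560 × 52 = 29,120.
With planned backorders, Q* = √(2DS/H) · √((H+B)/B).
√(2DS/H) = √(2 × 29,120 × 407 / 5.77) = 2026.842.
√((H+B)/B) = √((5.77+64.4)/64.4) = 1.0438.
Q* ≈ 2115.694.
S* = Q* · H/(H+B) = 2115.694 × 5.77/70.17 ≈ 173.971.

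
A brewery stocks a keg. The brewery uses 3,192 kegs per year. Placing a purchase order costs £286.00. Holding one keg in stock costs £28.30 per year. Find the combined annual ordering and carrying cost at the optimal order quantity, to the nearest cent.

TC* ≈ £7,188.24

EOQ = √(2DS/H) = √(2 × 3,192 × 286 / 28.3) ≈ 254.00.
At the optimum the two cost components are equal, so total cost = 2·(Q*/2)H = Q*·H.
Minimum total = √(2DSH) = √(2 × 3,192 × 286 × 28.3) ≈ 7188.242.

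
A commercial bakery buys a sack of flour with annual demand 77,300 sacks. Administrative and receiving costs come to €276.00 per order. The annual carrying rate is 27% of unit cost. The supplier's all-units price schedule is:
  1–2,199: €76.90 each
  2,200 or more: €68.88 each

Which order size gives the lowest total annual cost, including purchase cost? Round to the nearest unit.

Holding cost per unit per year at price C is H = 0.27·C.
Evaluate total cost at each tier's feasible EOQ or, if the EOQ is below the tier, at the tier's minimum quantity.
EOQ at €76.90 = 1433.6 (feasible in tier 1): TC = 77,300×€76.90 + (77,300/1433.6)×276 + (1433.6/2)×0.27×€76.90 = €5,974,134.89.
EOQ at €68.88 = 1514.7 < 2200, so use break Q=2200: TC = 77,300×€68.88 + (77,300/2200.0)×276 + (2200.0/2)×0.27×€68.88 = €5,354,579.00.
Lowest total cost is €5,354,579.00 at Q = 2200.0.

Q* ≈ 2,200 sacks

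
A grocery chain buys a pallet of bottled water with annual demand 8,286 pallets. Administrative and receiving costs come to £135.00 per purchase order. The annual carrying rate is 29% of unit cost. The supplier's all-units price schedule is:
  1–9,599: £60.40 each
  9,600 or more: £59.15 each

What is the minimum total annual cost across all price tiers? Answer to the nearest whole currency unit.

Holding cost per unit per year at price C is H = 0.29·C.
Candidates are each tier's EOQ (if it falls in that tier) and each price-break quantity.
EOQ at £60.40 = 357.4 (feasible in tier 1): TC = 8,286×£60.40 + (8,286/357.4)×135 + (357.4/2)×0.29×£60.40 = £506,734.36.
EOQ at £59.15 = 361.1 < 9600, so use break Q=9600: TC = 8,286×£59.15 + (8,286/9600.0)×135 + (9600.0/2)×0.29×£59.15 = £572,570.22.
Lowest total cost among the candidates is at Q = 357.4.

TC* ≈ £506,734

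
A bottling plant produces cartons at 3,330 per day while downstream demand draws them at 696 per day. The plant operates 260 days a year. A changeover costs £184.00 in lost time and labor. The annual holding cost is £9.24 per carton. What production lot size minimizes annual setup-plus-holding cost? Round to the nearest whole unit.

Annual demand D = 696 × 260 = 180,960.
Production build-up factor (1 − d/p) = 1 − 696/3,330 = 0.7910.
Q* = √(2DS / (H(1 − d/p))) = √(2 × 180,960 × 184 / (9.24 × 0.7910)).
= √(66,593,280 / 7.3088) ≈ 3018.516.

Q* ≈ 3,019 cartons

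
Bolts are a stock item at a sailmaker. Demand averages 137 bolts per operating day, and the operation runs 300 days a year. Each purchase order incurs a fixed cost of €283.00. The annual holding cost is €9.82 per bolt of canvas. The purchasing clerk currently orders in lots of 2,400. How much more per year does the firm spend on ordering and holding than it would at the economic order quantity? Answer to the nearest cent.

Extra cost ≈ €1,516.19 per year

Annual demand D = 137 × 300 = 41,100.
EOQ = √(2DS/H) = √(2 × 41,100 × 283 / 9.82) ≈ 1539.12.
Cost at Q* = (D/Q*)S + (Q*/2)H = √(2DSH) ≈ €15,114.19.
Cost at Q = 2,400: (41,100/2,400)×283 + (2,400/2)×9.82 = €4,846.38 + €11,784.00 = €16,630.38.
Excess = €16,630.38 − €15,114.19 = €1,516.19.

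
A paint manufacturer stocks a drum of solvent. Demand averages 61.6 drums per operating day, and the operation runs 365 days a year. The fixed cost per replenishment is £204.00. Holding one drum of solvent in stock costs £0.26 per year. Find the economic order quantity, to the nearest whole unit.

Annual demand D = 61.6 × 365 = 22,484.
EOQ = √(2DS / H) = √(2 × 22,484 × 204 / 0.26).
= √(9,173,472 / 0.26) = √35,282,584.6154 ≈ 5939.915.

Q* ≈ 5,940 drums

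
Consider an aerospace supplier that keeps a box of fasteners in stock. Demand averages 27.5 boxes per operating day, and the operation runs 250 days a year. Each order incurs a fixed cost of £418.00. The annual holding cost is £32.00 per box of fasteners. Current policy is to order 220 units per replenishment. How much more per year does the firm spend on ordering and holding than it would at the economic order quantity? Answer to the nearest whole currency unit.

Annual demand D = 27.5 × 250 = 6,875.
EOQ = √(2DS/H) = √(2 × 6,875 × 418 / 32) ≈ 423.80.
Cost at Q* = (D/Q*)S + (Q*/2)H = √(2DSH) ≈ £13,561.71.
Cost at Q = 220: (6,875/220)×418 + (220/2)×32 = £13,062.50 + £3,520.00 = £16,582.50.
Excess = £16,582.50 − £13,561.71 = £3,020.79.

Extra cost ≈ £3,021 per year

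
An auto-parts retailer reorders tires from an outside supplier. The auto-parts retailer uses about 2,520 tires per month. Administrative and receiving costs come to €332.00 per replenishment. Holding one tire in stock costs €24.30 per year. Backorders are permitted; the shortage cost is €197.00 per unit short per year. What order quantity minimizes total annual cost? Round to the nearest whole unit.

Annual demand D = 2,520 × 12 = 30,240.
With planned backorders, Q* = √(2DS/H) · √((H+B)/B).
√(2DS/H) = √(2 × 30,240 × 332 / 24.3) = 909.017.
√((H+B)/B) = √((24.3+197)/197) = 1.0599.
Q* ≈ 963.450.

Q* ≈ 963 tires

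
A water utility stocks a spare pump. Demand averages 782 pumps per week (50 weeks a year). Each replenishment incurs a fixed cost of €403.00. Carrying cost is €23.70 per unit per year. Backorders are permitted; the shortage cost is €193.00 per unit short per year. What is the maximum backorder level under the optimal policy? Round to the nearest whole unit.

Annual demand D = 782 × 50 = 39,100.
With planned backorders, Q* = √(2DS/H) · √((H+B)/B).
√(2DS/H) = √(2 × 39,100 × 403 / 23.7) = 1153.139.
√((H+B)/B) = √((23.7+193)/193) = 1.0596.
Q* ≈ 1221.891.
S* = Q* · H/(H+B) = 1221.891 × 23.7/216.7 ≈ 133.636.

S* ≈ 134 pumps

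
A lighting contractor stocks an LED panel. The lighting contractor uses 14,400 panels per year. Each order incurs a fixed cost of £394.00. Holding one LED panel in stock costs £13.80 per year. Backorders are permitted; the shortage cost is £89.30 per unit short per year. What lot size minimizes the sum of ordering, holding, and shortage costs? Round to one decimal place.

With planned backorders, Q* = √(2DS/H) · √((H+B)/B).
√(2DS/H) = √(2 × 14,400 × 394 / 13.8) = 906.786.
√((H+B)/B) = √((13.8+89.3)/89.3) = 1.0745.
Q* ≈ 974.335.

Q* ≈ 974.3 panels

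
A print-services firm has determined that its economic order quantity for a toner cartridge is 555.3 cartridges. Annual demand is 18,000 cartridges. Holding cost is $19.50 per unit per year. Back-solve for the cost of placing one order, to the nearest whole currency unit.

The basic EOQ model gives Q* = √(2DS/H); rearrange for the unknown.
From Q* = √(2DS/H): S = Q*²H / (2D) = 555.3² × 19.5 / (2 × 18,000) = 167.0273.

S ≈ $167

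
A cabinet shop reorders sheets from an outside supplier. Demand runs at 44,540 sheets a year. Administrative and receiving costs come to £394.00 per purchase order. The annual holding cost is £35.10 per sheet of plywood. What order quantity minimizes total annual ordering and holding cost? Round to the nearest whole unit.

Q* ≈ 1,000 sheets

EOQ = √(2DS / H) = √(2 × 44,540 × 394 / 35.1).
= √(35,097,520 / 35.1) = √999,929.3447 ≈ 999.965.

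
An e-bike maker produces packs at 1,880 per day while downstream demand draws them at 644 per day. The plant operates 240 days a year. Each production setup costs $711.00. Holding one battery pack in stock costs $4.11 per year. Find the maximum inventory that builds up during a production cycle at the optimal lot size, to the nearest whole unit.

Annual demand D = 644 × 240 = 154,560.
Production build-up factor (1 − d/p) = 1 − 644/1,880 = 0.6574.
Q* = √(2DS / (H(1 − d/p))) = √(2 × 154,560 × 711 / (4.11 × 0.6574)).
= √(219,784,320 / 2.7021) ≈ 9018.766.
Maximum inventory = Q*(1 − d/p) = 9018.766 × 0.6574 ≈ 5929.359.

I_max ≈ 5,929 packs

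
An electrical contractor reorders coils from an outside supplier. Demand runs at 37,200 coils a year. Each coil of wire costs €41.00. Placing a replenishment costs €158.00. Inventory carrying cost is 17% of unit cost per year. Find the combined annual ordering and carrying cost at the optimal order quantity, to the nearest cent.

Holding cost H = 0.17 × €41.00 = €6.9700 per unit per year.
Q* = √(2DS/H) = √(2 × 37,200 × 158 / 6.97) ≈ 1298.67.
At Q*, ordering cost (D/Q*)S equals holding cost (Q*/2)H, each = √(DSH/2).
Minimum total = √(2DSH) = √(2 × 37,200 × 158 × 6.97) ≈ 9051.726.

TC* ≈ €9,051.73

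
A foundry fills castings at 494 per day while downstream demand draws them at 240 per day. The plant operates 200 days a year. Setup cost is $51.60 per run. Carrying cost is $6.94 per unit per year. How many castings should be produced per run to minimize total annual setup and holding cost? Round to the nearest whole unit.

Annual demand D = 240 × 200 = 48,000.
Production build-up factor (1 − d/p) = 1 − 240/494 = 0.5142.
Q* = √(2DS / (H(1 − d/p))) = √(2 × 48,000 × 51.6 / (6.94 × 0.5142)).
= √(4,953,600 / 3.5683) ≈ 1178.223.

Q* ≈ 1,178 castings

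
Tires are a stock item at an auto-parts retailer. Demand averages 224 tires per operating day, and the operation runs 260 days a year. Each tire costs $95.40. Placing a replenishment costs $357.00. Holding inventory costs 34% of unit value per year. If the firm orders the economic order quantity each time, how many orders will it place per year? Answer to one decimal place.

N ≈ 51.4 orders per year

Annual demand D = 224 × 260 = 58,240.
Holding cost H = 0.34 × $95.40 = $32.4360 per unit per year.
Q* = √(2DS/H) = √(2 × 58,240 × 357 / 32.436) ≈ 1132.26.
Orders per year = D / Q* = 58,240 / 1132.26 ≈ 51.437.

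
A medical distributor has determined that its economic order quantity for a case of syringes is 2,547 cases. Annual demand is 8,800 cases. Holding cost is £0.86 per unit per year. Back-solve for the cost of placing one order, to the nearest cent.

S ≈ £316.99

Squaring Q* = √(2DS/H) gives Q*² = 2DS/H.
From Q* = √(2DS/H): S = Q*²H / (2D) = 2,547² × 0.86 / (2 × 8,800) = 316.9886.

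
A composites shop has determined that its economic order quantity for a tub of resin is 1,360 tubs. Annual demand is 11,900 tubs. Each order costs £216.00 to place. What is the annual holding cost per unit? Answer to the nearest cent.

H ≈ £2.78

The basic EOQ model gives Q* = √(2DS/H); rearrange for the unknown.
From Q* = √(2DS/H): H = 2DS / Q*² = 2 × 11,900 × 216 / 1,360² = 2.7794.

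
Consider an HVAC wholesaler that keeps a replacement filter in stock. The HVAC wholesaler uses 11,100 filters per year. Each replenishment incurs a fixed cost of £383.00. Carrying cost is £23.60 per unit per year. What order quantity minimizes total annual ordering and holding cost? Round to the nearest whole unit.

EOQ = √(2DS / H) = √(2 × 11,100 × 383 / 23.6).
= √(8,502,600 / 23.6) = √360,279.661 ≈ 600.233.

Q* ≈ 600 filters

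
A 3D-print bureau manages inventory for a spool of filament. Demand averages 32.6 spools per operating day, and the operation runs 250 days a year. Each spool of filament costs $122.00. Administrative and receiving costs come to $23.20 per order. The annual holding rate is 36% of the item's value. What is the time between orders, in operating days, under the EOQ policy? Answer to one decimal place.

T ≈ 2.8 days

Annual demand D = 32.6 × 250 = 8,150.
Holding cost H = 0.36 × $122.00 = $43.9200 per unit per year.
The optimal lot size = √(2DS/H) = √(2 × 8,150 × 23.2 / 43.92) ≈ 92.79.
Cycle time = Q*/D × 250 = 92.79 / 8,150 × 250 ≈ 2.846 days.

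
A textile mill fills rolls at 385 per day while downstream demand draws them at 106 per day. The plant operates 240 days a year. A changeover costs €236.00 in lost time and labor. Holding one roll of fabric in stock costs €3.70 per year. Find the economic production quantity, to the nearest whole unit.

Annual demand D = 106 × 240 = 25,440.
Production build-up factor (1 − d/p) = 1 − 106/385 = 0.7247.
Q* = √(2DS / (H(1 − d/p))) = √(2 × 25,440 × 236 / (3.7 × 0.7247)).
= √(12,007,680 / 2.6813) ≈ 2116.201.

Q* ≈ 2,116 rolls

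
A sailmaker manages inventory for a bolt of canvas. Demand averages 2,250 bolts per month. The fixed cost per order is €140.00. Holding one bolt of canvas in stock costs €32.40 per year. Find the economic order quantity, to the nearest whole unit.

Q* ≈ 483 bolts

Annual demand D = 2,250 × 12 = 27,000.
EOQ = √(2DS / H) = √(2 × 27,000 × 140 / 32.4).
= √(7,560,000 / 32.4) = √233,333.3333 ≈ 483.046.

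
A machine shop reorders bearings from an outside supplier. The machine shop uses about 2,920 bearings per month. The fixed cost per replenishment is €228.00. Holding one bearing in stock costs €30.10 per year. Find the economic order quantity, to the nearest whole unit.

Annual demand D = 2,920 × 12 = 35,040.
EOQ = √(2DS / H) = √(2 × 35,040 × 228 / 30.1).
= √(15,978,240 / 30.1) = √530,838.5382 ≈ 728.587.

Q* ≈ 729 bearings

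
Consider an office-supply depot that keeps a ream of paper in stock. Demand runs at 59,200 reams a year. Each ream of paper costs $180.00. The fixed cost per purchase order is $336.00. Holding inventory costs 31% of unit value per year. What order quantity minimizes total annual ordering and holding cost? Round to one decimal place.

Holding cost H = 0.31 × $180.00 = $55.8000 per unit per year.
EOQ = √(2DS / H) = √(2 × 59,200 × 336 / 55.8).
= √(39,782,400 / 55.8) = √712,946.2366 ≈ 844.361.

Q* ≈ 844.4 reams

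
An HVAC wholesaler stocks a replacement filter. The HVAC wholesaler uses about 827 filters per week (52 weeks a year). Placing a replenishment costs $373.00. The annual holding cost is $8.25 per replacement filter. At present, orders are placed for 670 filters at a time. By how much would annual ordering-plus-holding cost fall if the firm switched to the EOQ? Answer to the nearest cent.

Annual demand D = 827 × 52 = 43,004.
EOQ = √(2DS/H) = √(2 × 43,004 × 373 / 8.25) ≈ 1971.95.
Cost at Q* = (D/Q*)S + (Q*/2)H = √(2DSH) ≈ $16,268.62.
Cost at Q = 670: (43,004/670)×373 + (670/2)×8.25 = $23,941.03 + $2,763.75 = $26,704.78.
Excess = $26,704.78 − $16,268.62 = $10,436.16.

Extra cost ≈ $10,436.16 per year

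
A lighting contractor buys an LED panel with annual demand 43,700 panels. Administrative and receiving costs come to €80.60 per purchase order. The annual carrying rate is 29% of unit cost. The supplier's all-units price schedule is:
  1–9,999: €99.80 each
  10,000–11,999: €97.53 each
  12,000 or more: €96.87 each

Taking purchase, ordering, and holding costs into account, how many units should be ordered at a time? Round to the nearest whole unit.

Holding cost per unit per year at price C is H = 0.29·C.
Evaluate total cost at each tier's feasible EOQ or, if the EOQ is below the tier, at the tier's minimum quantity.
EOQ at €99.80 = 493.4 (feasible in tier 1): TC = 43,700×€99.80 + (43,700/493.4)×80.6 + (493.4/2)×0.29×€99.80 = €4,375,538.66.
EOQ at €97.53 = 499.1 < 10000, so use break Q=10000: TC = 43,700×€97.53 + (43,700/10000.0)×80.6 + (10000.0/2)×0.29×€97.53 = €4,403,831.72.
EOQ at €96.87 = 500.8 < 12000, so use break Q=12000: TC = 43,700×€96.87 + (43,700/12000.0)×80.6 + (12000.0/2)×0.29×€96.87 = €4,402,066.32.
Lowest total cost is €4,375,538.66 at Q = 493.4.

Q* ≈ 493 panels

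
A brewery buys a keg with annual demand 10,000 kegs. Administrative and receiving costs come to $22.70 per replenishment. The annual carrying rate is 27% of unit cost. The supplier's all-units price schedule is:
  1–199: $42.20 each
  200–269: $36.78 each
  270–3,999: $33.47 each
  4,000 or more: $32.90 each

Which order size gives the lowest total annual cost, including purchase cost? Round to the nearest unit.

Q* ≈ 270 kegs

Holding cost per unit per year at price C is H = 0.27·C.
For each price level, check whether its EOQ is feasible; otherwise the best quantity at that price is the breakpoint.
Tier 1 ($42.20): EOQ = 199.6 exceeds tier's upper bound 199, so this tier is dominated.
EOQ at $36.78 = 213.8 (feasible in tier 2): TC = 10,000×$36.78 + (10,000/213.8)×22.7 + (213.8/2)×0.27×$36.78 = $369,923.32.
EOQ at $33.47 = 224.1 < 270, so use break Q=270: TC = 10,000×$33.47 + (10,000/270.0)×22.7 + (270.0/2)×0.27×$33.47 = $336,760.72.
EOQ at $32.90 = 226.1 < 4000, so use break Q=4000: TC = 10,000×$32.90 + (10,000/4000.0)×22.7 + (4000.0/2)×0.27×$32.90 = $346,822.75.
Lowest total cost is $336,760.72 at Q = 270.0.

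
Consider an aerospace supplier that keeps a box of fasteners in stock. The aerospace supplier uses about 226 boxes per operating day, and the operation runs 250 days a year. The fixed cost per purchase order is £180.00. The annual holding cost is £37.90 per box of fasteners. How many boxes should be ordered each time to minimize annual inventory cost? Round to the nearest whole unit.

Annual demand D = 226 × 250 = 56,500.
EOQ = √(2DS / H) = √(2 × 56,500 × 180 / 37.9).
= √(20,340,000 / 37.9) = √536,675.4617 ≈ 732.581.

Q* ≈ 733 boxes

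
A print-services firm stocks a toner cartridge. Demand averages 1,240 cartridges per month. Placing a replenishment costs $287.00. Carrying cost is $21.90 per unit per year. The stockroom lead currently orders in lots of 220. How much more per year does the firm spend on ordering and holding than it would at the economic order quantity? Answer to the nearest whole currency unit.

Annual demand D = 1,240 × 12 = 14,880.
EOQ = √(2DS/H) = √(2 × 14,880 × 287 / 21.9) ≈ 624.50.
Cost at Q* = (D/Q*)S + (Q*/2)H = √(2DSH) ≈ $13,676.64.
Cost at Q = 220: (14,880/220)×287 + (220/2)×21.9 = $19,411.64 + $2,409.00 = $21,820.64.
Excess = $21,820.64 − $13,676.64 = $8,143.99.

Extra cost ≈ $8,144 per year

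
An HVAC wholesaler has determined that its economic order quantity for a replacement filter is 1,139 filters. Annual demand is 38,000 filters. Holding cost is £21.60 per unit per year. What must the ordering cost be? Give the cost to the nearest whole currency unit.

Invert the EOQ relation Q*² = 2DS/H.
From Q* = √(2DS/H): S = Q*²H / (2D) = 1,139² × 21.6 / (2 × 38,000) = 368.7123.

S ≈ £369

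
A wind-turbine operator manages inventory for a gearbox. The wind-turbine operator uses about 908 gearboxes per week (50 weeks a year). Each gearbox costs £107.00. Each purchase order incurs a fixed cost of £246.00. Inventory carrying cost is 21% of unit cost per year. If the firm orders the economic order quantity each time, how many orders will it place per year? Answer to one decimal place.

Annual demand D = 908 × 50 = 45,400.
Holding cost H = 0.21 × £107.00 = £22.4700 per unit per year.
Q* = √(2DS/H) = √(2 × 45,400 × 246 / 22.47) ≈ 997.03.
Orders per year = D / Q* = 45,400 / 997.03 ≈ 45.535.

N ≈ 45.5 orders per year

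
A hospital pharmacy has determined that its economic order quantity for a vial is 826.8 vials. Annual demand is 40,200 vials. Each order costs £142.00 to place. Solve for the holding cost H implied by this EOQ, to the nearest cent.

H ≈ £16.70

The basic EOQ model gives Q* = √(2DS/H); rearrange for the unknown.
From Q* = √(2DS/H): H = 2DS / Q*² = 2 × 40,200 × 142 / 826.8² = 16.7010.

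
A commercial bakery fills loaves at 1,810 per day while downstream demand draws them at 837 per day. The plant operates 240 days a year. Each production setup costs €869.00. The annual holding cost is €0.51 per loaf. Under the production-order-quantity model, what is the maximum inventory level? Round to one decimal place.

Annual demand D = 837 × 240 = 200,880.
Production build-up factor (1 − d/p) = 1 − 837/1,810 = 0.5376.
Q* = √(2DS / (H(1 − d/p))) = √(2 × 200,880 × 869 / (0.51 × 0.5376)).
= √(349,129,440 / 0.2742) ≈ 35685.437.
Maximum inventory = Q*(1 − d/p) = 35685.437 × 0.5376 ≈ 19183.387.

I_max ≈ 19,183.4 loaves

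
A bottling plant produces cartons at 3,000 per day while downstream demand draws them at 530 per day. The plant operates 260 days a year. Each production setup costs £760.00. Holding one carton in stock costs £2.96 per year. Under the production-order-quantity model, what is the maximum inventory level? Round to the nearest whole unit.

Annual demand D = 530 × 260 = 137,800.
Production build-up factor (1 − d/p) = 1 − 530/3,000 = 0.8233.
Q* = √(2DS / (H(1 − d/p))) = √(2 × 137,800 × 760 / (2.96 × 0.8233)).
= √(209,456,000 / 2.4371) ≈ 9270.704.
Maximum inventory = Q*(1 − d/p) = 9270.704 × 0.8233 ≈ 7632.879.

I_max ≈ 7,633 cartons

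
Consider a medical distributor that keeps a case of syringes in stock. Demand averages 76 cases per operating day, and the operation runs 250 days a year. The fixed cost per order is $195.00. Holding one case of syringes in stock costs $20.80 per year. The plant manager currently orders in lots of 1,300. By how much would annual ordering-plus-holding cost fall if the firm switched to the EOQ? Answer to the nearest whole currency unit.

Extra cost ≈ $3,955 per year

Annual demand D = 76 × 250 = 19,000.
EOQ = √(2DS/H) = √(2 × 19,000 × 195 / 20.8) ≈ 596.87.
Cost at Q* = (D/Q*)S + (Q*/2)H = √(2DSH) ≈ $12,414.83.
Cost at Q = 1,300: (19,000/1,300)×195 + (1,300/2)×20.8 = $2,850.00 + $13,520.00 = $16,370.00.
Excess = $16,370.00 − $12,414.83 = $3,955.17.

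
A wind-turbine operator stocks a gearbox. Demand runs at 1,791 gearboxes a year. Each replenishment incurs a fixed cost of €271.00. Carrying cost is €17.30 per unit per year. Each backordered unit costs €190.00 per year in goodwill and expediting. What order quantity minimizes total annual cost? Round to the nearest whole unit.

With planned backorders, Q* = √(2DS/H) · √((H+B)/B).
√(2DS/H) = √(2 × 1,791 × 271 / 17.3) = 236.878.
√((H+B)/B) = √((17.3+190)/190) = 1.0445.
Q* ≈ 247.427.

Q* ≈ 247 gearboxes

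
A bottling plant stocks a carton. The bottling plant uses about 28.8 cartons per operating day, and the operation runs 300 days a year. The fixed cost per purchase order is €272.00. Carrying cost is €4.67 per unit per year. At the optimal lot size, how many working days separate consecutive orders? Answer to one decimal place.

T ≈ 34.8 days

Annual demand D = 28.8 × 300 = 8,640.
The optimal lot size = √(2DS/H) = √(2 × 8,640 × 272 / 4.67) ≈ 1003.22.
Cycle time = Q*/D × 300 = 1003.22 / 8,640 × 300 ≈ 34.834 days.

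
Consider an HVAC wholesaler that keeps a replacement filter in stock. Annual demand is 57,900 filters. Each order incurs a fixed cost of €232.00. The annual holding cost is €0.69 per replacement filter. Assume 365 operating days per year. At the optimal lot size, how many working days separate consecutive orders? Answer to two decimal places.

The optimal lot size = √(2DS/H) = √(2 × 57,900 × 232 / 0.69) ≈ 6239.84.
Cycle time = Q*/D × 365 = 6239.84 / 57,900 × 365 ≈ 39.336 days.

T ≈ 39.34 days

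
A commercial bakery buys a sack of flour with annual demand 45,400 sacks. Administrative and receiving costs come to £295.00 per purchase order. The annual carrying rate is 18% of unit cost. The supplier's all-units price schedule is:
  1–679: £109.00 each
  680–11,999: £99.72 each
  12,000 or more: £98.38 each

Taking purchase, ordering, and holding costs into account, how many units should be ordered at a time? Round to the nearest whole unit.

Holding cost per unit per year at price C is H = 0.18·C.
For each price level, check whether its EOQ is feasible; otherwise the best quantity at that price is the breakpoint.
Tier 1 (£109.00): EOQ = 1168.4 exceeds tier's upper bound 679, so this tier is dominated.
EOQ at £99.72 = 1221.6 (feasible in tier 2): TC = 45,400×£99.72 + (45,400/1221.6)×295 + (1221.6/2)×0.18×£99.72 = £4,549,215.11.
EOQ at £98.38 = 1229.9 < 12000, so use break Q=12000: TC = 45,400×£98.38 + (45,400/12000.0)×295 + (12000.0/2)×0.18×£98.38 = £4,573,818.48.
Lowest total cost is £4,549,215.11 at Q = 1221.6.

Q* ≈ 1,222 sacks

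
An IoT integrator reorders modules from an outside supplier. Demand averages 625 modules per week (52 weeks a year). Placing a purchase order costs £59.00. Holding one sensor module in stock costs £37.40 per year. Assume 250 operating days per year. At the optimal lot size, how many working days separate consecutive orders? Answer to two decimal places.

Annual demand D = 625 × 52 = 32,500.
Q* = √(2DS/H) = √(2 × 32,500 × 59 / 37.4) ≈ 320.22.
Cycle time = Q*/D × 250 = 320.22 / 32,500 × 250 ≈ 2.463 days.

T ≈ 2.46 days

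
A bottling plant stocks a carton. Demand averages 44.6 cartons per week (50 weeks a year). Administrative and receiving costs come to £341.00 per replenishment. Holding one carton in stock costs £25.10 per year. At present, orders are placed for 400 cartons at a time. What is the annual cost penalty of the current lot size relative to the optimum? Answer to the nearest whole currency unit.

Annual demand D = 44.6 × 50 = 2,230.
EOQ = √(2DS/H) = √(2 × 2,230 × 341 / 25.1) ≈ 246.15.
Cost at Q* = (D/Q*)S + (Q*/2)H = √(2DSH) ≈ £6,178.48.
Cost at Q = 400: (2,230/400)×341 + (400/2)×25.1 = £1,901.08 + £5,020.00 = £6,921.07.
Excess = £6,921.07 − £6,178.48 = £742.60.

Extra cost ≈ £743 per year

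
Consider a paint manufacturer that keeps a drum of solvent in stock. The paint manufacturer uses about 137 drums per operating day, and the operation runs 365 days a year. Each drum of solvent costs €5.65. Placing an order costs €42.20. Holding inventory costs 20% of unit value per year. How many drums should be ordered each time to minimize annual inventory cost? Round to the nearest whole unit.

Q* ≈ 1,933 drums

Annual demand D = 137 × 365 = 50,005.
Holding cost H = 0.20 × €5.65 = €1.1300 per unit per year.
EOQ = √(2DS / H) = √(2 × 50,005 × 42.2 / 1.13).
= √(4,220,422 / 1.13) = √3,734,886.7257 ≈ 1932.586.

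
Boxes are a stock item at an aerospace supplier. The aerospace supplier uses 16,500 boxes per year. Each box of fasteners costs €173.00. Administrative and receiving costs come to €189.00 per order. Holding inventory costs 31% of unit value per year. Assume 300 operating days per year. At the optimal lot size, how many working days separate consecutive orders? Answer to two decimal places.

T ≈ 6.20 days

Holding cost H = 0.31 × €173.00 = €53.6300 per unit per year.
Q* = √(2DS/H) = √(2 × 16,500 × 189 / 53.63) ≈ 341.02.
Cycle time = Q*/D × 300 = 341.02 / 16,500 × 300 ≈ 6.200 days.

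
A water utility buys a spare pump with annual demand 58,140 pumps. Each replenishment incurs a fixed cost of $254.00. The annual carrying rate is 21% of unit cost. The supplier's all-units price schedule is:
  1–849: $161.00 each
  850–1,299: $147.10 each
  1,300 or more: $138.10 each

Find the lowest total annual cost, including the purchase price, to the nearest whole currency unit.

Holding cost per unit per year at price C is H = 0.21·C.
Evaluate total cost at each tier's feasible EOQ or, if the EOQ is below the tier, at the tier's minimum quantity.
Tier 1 ($161.00): EOQ = 934.6 exceeds tier's upper bound 849, so this tier is dominated.
EOQ at $147.10 = 977.8 (feasible in tier 2): TC = 58,140×$147.10 + (58,140/977.8)×254 + (977.8/2)×0.21×$147.10 = $8,582,599.45.
EOQ at $138.10 = 1009.2 < 1300, so use break Q=1300: TC = 58,140×$138.10 + (58,140/1300.0)×254 + (1300.0/2)×0.21×$138.10 = $8,059,344.31.
Lowest total cost among the candidates is at Q = 1300.0.

TC* ≈ $8,059,344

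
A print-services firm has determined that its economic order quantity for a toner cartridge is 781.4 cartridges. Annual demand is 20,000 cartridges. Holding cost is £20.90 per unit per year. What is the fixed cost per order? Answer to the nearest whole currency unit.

Invert the EOQ relation Q*² = 2DS/H.
From Q* = √(2DS/H): S = Q*²H / (2D) = 781.4² × 20.9 / (2 × 20,000) = 319.0312.

S ≈ £319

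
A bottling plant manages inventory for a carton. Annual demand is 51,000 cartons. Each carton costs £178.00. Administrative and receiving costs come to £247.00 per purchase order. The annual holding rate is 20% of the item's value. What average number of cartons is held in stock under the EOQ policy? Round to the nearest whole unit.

Holding cost H = 0.20 × £178.00 = £35.6000 per unit per year.
The optimal lot size = √(2DS/H) = √(2 × 51,000 × 247 / 35.6) ≈ 841.25.
Average inventory = Q*/2 ≈ 841.25 / 2 = 420.624.

Average inventory ≈ 421 cartons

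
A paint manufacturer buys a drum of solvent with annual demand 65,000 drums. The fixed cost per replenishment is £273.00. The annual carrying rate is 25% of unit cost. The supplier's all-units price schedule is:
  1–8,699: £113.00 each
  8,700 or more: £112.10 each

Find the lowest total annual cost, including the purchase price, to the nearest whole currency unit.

TC* ≈ £7,376,664

Holding cost per unit per year at price C is H = 0.25·C.
Evaluate total cost at each tier's feasible EOQ or, if the EOQ is below the tier, at the tier's minimum quantity.
EOQ at £113.00 = 1120.8 (feasible in tier 1): TC = 65,000×£113.00 + (65,000/1120.8)×273 + (1120.8/2)×0.25×£113.00 = £7,376,663.74.
EOQ at £112.10 = 1125.3 < 8700, so use break Q=8700: TC = 65,000×£112.10 + (65,000/8700.0)×273 + (8700.0/2)×0.25×£112.10 = £7,410,448.41.
Lowest total cost among the candidates is at Q = 1120.8.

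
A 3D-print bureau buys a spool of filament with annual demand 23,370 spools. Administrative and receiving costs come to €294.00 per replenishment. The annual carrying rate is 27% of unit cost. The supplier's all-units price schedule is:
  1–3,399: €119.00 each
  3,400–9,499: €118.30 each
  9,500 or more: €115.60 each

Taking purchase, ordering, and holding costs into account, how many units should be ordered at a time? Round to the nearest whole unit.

Q* ≈ 654 spools

Holding cost per unit per year at price C is H = 0.27·C.
Candidates are each tier's EOQ (if it falls in that tier) and each price-break quantity.
EOQ at €119.00 = 654.0 (feasible in tier 1): TC = 23,370×€119.00 + (23,370/654.0)×294 + (654.0/2)×0.27×€119.00 = €2,802,042.29.
EOQ at €118.30 = 655.9 < 3400, so use break Q=3400: TC = 23,370×€118.30 + (23,370/3400.0)×294 + (3400.0/2)×0.27×€118.30 = €2,820,991.52.
EOQ at €115.60 = 663.5 < 9500, so use break Q=9500: TC = 23,370×€115.60 + (23,370/9500.0)×294 + (9500.0/2)×0.27×€115.60 = €2,850,552.24.
Lowest total cost is €2,802,042.29 at Q = 654.0.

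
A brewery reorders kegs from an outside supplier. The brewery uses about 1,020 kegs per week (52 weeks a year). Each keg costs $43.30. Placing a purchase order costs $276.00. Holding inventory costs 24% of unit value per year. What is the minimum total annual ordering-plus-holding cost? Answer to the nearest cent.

Annual demand D = 1,020 × 52 = 53,040.
Holding cost H = 0.24 × $43.30 = $10.3920 per unit per year.
Q* = √(2DS/H) = √(2 × 53,040 × 276 / 10.392) ≈ 1678.50.
At Q*, ordering cost (D/Q*)S equals holding cost (Q*/2)H, each = √(DSH/2).
Minimum total = √(2DSH) = √(2 × 53,040 × 276 × 10.392) ≈ 17442.987.

TC* ≈ $17,442.99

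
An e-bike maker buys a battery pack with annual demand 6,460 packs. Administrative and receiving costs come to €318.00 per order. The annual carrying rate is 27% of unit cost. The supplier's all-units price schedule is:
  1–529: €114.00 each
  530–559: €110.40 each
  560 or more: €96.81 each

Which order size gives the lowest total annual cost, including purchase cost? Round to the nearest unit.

Q* ≈ 560 packs

Holding cost per unit per year at price C is H = 0.27·C.
Candidates are each tier's EOQ (if it falls in that tier) and each price-break quantity.
EOQ at €114.00 = 365.4 (feasible in tier 1): TC = 6,460×€114.00 + (6,460/365.4)×318 + (365.4/2)×0.27×€114.00 = €747,685.51.
EOQ at €110.40 = 371.3 < 530, so use break Q=530: TC = 6,460×€110.40 + (6,460/530.0)×318 + (530.0/2)×0.27×€110.40 = €724,959.12.
EOQ at €96.81 = 396.5 < 560, so use break Q=560: TC = 6,460×€96.81 + (6,460/560.0)×318 + (560.0/2)×0.27×€96.81 = €636,379.79.
Lowest total cost is €636,379.79 at Q = 560.0.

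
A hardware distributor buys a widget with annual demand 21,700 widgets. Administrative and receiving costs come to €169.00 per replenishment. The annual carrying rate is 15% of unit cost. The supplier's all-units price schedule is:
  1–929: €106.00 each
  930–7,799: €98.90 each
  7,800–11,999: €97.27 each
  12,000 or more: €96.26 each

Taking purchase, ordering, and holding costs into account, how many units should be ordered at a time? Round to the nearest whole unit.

Q* ≈ 930 widgets

Holding cost per unit per year at price C is H = 0.15·C.
Evaluate total cost at each tier's feasible EOQ or, if the EOQ is below the tier, at the tier's minimum quantity.
EOQ at €106.00 = 679.2 (feasible in tier 1): TC = 21,700×€106.00 + (21,700/679.2)×169 + (679.2/2)×0.15×€106.00 = €2,310,999.08.
EOQ at €98.90 = 703.1 < 930, so use break Q=930: TC = 21,700×€98.90 + (21,700/930.0)×169 + (930.0/2)×0.15×€98.90 = €2,156,971.61.
EOQ at €97.27 = 709.0 < 7800, so use break Q=7800: TC = 21,700×€97.27 + (21,700/7800.0)×169 + (7800.0/2)×0.15×€97.27 = €2,168,132.12.
EOQ at €96.26 = 712.7 < 12000, so use break Q=12000: TC = 21,700×€96.26 + (21,700/12000.0)×169 + (12000.0/2)×0.15×€96.26 = €2,175,781.61.
Lowest total cost is €2,156,971.61 at Q = 930.0.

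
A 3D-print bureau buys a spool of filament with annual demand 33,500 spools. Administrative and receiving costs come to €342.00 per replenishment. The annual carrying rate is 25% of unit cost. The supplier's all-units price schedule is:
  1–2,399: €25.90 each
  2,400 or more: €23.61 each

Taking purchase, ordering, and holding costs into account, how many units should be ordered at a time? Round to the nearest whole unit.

Holding cost per unit per year at price C is H = 0.25·C.
Evaluate total cost at each tier's feasible EOQ or, if the EOQ is below the tier, at the tier's minimum quantity.
EOQ at €25.90 = 1881.2 (feasible in tier 1): TC = 33,500×€25.90 + (33,500/1881.2)×342 + (1881.2/2)×0.25×€25.90 = €879,830.65.
EOQ at €23.61 = 1970.3 < 2400, so use break Q=2400: TC = 33,500×€23.61 + (33,500/2400.0)×342 + (2400.0/2)×0.25×€23.61 = €802,791.75.
Lowest total cost is €802,791.75 at Q = 2400.0.

Q* ≈ 2,400 spools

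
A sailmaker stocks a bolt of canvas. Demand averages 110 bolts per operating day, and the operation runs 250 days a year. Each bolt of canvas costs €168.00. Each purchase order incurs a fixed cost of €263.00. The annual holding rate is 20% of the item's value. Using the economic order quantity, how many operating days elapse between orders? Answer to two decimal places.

T ≈ 5.96 days

Annual demand D = 110 × 250 = 27,500.
Holding cost H = 0.20 × €168.00 = €33.6000 per unit per year.
The optimal lot size = √(2DS/H) = √(2 × 27,500 × 263 / 33.6) ≈ 656.13.
Cycle time = Q*/D × 250 = 656.13 / 27,500 × 250 ≈ 5.965 days.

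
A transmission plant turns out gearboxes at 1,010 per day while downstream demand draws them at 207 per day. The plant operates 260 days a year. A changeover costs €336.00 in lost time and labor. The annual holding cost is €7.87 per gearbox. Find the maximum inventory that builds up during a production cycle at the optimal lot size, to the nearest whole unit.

I_max ≈ 1,911 gearboxes

Annual demand D = 207 × 260 = 53,820.
Production build-up factor (1 − d/p) = 1 − 207/1,010 = 0.7950.
Q* = √(2DS / (H(1 − d/p))) = √(2 × 53,820 × 336 / (7.87 × 0.7950)).
= √(36,167,040 / 6.257) ≈ 2404.208.
Maximum inventory = Q*(1 − d/p) = 2404.208 × 0.7950 ≈ 1911.464.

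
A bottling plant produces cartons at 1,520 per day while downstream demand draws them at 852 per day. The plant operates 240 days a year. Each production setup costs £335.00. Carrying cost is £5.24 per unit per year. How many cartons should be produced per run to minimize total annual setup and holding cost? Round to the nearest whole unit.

Annual demand D = 852 × 240 = 204,480.
Production build-up factor (1 − d/p) = 1 − 852/1,520 = 0.4395.
Q* = √(2DS / (H(1 − d/p))) = √(2 × 204,480 × 335 / (5.24 × 0.4395)).
= √(137,001,600 / 2.3028) ≈ 7713.132.

Q* ≈ 7,713 cartons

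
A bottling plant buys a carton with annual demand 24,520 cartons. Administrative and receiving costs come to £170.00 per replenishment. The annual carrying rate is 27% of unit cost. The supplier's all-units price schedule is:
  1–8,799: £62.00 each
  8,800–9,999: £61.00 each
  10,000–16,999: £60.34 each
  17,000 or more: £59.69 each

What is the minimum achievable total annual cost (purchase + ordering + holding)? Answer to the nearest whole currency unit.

TC* ≈ £1,532,053

Holding cost per unit per year at price C is H = 0.27·C.
Evaluate total cost at each tier's feasible EOQ or, if the EOQ is below the tier, at the tier's minimum quantity.
EOQ at £62.00 = 705.7 (feasible in tier 1): TC = 24,520×£62.00 + (24,520/705.7)×170 + (705.7/2)×0.27×£62.00 = £1,532,053.47.
EOQ at £61.00 = 711.5 < 8800, so use break Q=8800: TC = 24,520×£61.00 + (24,520/8800.0)×170 + (8800.0/2)×0.27×£61.00 = £1,568,661.68.
EOQ at £60.34 = 715.3 < 10000, so use break Q=10000: TC = 24,520×£60.34 + (24,520/10000.0)×170 + (10000.0/2)×0.27×£60.34 = £1,561,412.64.
EOQ at £59.69 = 719.2 < 17000, so use break Q=17000: TC = 24,520×£59.69 + (24,520/17000.0)×170 + (17000.0/2)×0.27×£59.69 = £1,600,832.55.
Lowest total cost among the candidates is at Q = 705.7.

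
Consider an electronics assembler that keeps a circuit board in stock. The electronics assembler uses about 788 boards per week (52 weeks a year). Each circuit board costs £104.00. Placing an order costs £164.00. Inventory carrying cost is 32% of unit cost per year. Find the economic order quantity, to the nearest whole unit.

Q* ≈ 635 boards

Annual demand D = 788 × 52 = 40,976.
Holding cost H = 0.32 × £104.00 = £33.2800 per unit per year.
EOQ = √(2DS / H) = √(2 × 40,976 × 164 / 33.28).
= √(13,440,128 / 33.28) = √403,850 ≈ 635.492.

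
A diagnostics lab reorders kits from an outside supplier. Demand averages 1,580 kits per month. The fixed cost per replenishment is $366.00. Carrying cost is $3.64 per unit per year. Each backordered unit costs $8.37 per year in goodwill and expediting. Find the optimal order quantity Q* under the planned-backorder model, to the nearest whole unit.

Annual demand D = 1,580 × 12 = 18,960.
With planned backorders, Q* = √(2DS/H) · √((H+B)/B).
√(2DS/H) = √(2 × 18,960 × 366 / 3.64) = 1952.648.
√((H+B)/B) = √((3.64+8.37)/8.37) = 1.1979.
Q* ≈ 2339.014.

Q* ≈ 2,339 kits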